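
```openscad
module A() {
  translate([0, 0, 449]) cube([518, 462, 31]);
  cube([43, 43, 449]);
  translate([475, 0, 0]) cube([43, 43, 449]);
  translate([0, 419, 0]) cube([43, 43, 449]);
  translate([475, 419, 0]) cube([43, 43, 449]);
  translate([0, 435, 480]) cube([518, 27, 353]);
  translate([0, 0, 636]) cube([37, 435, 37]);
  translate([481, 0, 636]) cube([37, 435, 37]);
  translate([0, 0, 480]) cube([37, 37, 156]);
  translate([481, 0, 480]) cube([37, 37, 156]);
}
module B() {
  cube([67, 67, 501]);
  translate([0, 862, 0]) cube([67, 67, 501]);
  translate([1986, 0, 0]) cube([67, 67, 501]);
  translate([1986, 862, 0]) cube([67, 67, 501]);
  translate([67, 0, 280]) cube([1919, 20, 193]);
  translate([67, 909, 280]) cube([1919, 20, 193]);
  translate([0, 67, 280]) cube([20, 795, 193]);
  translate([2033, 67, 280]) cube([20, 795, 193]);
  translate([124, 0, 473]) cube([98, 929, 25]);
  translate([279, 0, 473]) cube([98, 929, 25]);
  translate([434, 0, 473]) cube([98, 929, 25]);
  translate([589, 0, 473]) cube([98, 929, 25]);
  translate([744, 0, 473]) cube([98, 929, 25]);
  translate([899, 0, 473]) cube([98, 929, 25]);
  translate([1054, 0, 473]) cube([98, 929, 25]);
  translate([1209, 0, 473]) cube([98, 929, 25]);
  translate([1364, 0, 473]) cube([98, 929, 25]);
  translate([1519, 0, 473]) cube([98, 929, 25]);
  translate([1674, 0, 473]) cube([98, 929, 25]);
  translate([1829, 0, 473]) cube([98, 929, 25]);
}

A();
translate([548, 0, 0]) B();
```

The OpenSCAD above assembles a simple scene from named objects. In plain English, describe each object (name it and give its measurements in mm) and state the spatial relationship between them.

A is a chair. The seat is a 518×462×31 mm slab with its top at z = 480 mm, on four 43×43 mm corner legs (flush with the seat edges, standing on z = 0). A flat backrest 27 mm thick, 353 mm tall, spans the full seat width and rises from the seat top along its +y edge, rear face flush with the rear of the seat. Two armrests of 37×37 mm section run along each side from the seat's front edge to the front of the backrest, top faces 193 mm above the seat top and outer faces flush with the seat's x-edges; a 37×37 mm post under the front of each armrest stands on the seat at the front corner.

B is a bed frame 2053 mm long (x) by 929 mm wide (y). Four 67×67 mm corner posts, 501 mm tall, at the corners of the footprint. Four rails of 20 mm thickness and 193 mm height run between adjacent posts with their undersides at z = 280 mm, their outer faces flush with the outside of the frame (the two x-running rails run between the posts' inner faces; the two y-running rails run between the posts' inner faces). 12 slats, each 98 mm wide (x) and 25 mm thick, lie across the top of the two x-running rails, running the full 929 mm width of the frame in y; the slats are evenly spaced along x between the inner faces of the end posts with equal gaps (rounded down to the nearest mm) at the −x end and between each pair — any rounding remainder accumulates at the +x end.

The bed frame is on the floor beside the chair on its +x side.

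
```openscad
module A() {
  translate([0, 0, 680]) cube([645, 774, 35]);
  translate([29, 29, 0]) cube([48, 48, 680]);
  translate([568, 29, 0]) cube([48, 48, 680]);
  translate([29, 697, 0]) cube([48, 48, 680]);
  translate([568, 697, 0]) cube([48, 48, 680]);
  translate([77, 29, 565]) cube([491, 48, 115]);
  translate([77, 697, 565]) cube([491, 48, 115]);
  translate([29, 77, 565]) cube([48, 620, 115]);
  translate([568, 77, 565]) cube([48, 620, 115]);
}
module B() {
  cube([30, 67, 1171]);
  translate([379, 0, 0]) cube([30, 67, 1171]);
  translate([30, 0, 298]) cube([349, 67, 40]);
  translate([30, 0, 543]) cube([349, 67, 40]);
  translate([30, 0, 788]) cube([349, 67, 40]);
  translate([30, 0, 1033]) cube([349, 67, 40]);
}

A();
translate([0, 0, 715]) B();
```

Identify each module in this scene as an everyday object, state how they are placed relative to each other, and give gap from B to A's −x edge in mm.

The ladder's min-x is at 0; the table's min-x is 0; gap = 0 mm.

A is a table. B is a ladder. The ladder is on top of the table. The gap from the ladder to the table's −x edge is 0 mm.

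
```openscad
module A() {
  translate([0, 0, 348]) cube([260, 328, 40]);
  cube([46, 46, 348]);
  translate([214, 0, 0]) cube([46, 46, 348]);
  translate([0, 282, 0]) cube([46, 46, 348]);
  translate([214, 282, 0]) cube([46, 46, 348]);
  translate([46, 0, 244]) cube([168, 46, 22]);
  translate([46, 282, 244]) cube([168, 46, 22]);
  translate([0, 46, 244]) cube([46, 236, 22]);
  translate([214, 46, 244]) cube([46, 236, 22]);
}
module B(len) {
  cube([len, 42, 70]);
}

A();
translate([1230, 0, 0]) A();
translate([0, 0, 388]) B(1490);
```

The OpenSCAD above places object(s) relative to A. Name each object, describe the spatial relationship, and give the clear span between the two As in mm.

A is a stool. B is a beam. A beam spans the tops of two stools. The clear span between the two stools is 970 mm.

Second stool starts at x = 1230; first ends at x = 260; clear span = 1230 − 260 = 970 mm.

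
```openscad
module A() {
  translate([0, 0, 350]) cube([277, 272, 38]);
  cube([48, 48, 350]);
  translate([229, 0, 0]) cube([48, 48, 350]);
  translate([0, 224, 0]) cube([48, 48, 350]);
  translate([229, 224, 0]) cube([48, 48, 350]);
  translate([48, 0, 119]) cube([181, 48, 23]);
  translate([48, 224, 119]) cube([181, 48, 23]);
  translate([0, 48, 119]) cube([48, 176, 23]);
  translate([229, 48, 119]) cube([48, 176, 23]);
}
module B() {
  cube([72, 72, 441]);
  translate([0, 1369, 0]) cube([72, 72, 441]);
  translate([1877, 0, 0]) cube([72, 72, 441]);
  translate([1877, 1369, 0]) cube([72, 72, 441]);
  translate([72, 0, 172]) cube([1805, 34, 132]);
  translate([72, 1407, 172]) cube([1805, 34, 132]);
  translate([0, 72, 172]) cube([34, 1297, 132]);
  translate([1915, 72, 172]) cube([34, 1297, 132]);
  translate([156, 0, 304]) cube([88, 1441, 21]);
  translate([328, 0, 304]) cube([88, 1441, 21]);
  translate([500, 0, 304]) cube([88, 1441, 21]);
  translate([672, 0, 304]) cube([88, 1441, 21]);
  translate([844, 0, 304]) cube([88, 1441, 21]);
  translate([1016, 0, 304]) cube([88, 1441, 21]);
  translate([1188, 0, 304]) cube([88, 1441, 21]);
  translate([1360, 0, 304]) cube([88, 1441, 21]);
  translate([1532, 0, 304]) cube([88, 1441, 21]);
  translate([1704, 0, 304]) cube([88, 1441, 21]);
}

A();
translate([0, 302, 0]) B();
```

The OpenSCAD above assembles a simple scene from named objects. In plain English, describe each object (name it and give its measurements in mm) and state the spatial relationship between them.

A is a four-legged stool. The seat is 277×272 mm, 38 mm thick, top at z = 388 mm. It stands on four square legs, each 48×48 mm in cross-section, from z = 0 to the seat underside, each flush with a corner of the seat. Four stretchers, 48 mm wide and 23 mm tall, connect adjacent legs with their undersides at z = 119 mm, each running between the inner faces of the legs it joins and aligned with the legs' outer faces on the other axis.

B is a bed frame 1949 mm long (x) by 1441 mm wide (y). Four 72×72 mm corner posts, 441 mm tall, at the corners of the footprint. Four rails of 34 mm thickness and 132 mm height run between adjacent posts with their undersides at z = 172 mm, their outer faces flush with the outside of the frame (the two x-running rails run between the posts' inner faces; the two y-running rails run between the posts' inner faces). 10 slats, each 88 mm wide (x) and 21 mm thick, lie across the top of the two x-running rails, running the full 1441 mm width of the frame in y; the slats are evenly spaced along x between the inner faces of the end posts with equal gaps (rounded down to the nearest mm) at the −x end and between each pair — any rounding remainder accumulates at the +x end.

The bed frame is on the floor beside the stool on its +y side.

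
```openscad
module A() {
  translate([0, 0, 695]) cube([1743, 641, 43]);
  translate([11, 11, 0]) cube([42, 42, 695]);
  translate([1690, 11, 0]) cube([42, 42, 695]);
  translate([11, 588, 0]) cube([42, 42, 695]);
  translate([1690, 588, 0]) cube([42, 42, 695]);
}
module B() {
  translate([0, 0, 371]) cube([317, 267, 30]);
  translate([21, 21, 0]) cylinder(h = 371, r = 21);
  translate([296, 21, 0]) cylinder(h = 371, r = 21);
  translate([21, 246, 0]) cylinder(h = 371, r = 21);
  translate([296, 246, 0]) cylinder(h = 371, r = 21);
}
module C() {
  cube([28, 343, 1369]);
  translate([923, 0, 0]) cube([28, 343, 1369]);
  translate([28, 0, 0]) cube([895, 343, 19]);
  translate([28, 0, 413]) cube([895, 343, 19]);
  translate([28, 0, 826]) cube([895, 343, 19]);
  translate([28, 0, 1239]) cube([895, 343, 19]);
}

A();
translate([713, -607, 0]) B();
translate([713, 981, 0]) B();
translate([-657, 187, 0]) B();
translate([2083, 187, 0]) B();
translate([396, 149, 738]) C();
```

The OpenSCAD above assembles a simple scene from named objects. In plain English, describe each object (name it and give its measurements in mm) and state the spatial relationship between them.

A is a rectangular dining table. The top is 1743×641×43 mm with its upper surface at z = 738 mm. It stands on four 42×42 mm square legs, each inset 11 mm from the nearest pair of top edges, running from the floor to the underside of the top.

B is a simple wooden stool: a rectangular seat 317 mm (x) by 267 mm (y), 30 mm thick, top face at z = 401 mm, on four round legs, each 42 mm in diameter. The legs rest on z = 0, each leg's axis is inset half a diameter from the nearest pair of seat edges (so the leg's bounding box is flush with the corner).

C is an open bookshelf. Two side panels, each 28 mm thick, 343 mm deep and 1369 mm tall, stand 951 mm apart (outside-to-outside). Between them sit 4 shelves, each 19 mm thick and 343 mm deep, spanning the full gap between the sides. The bottom shelf rests on the floor (its underside at z = 0) and the clear gap between one shelf's top and the next shelf's underside is 394 mm.

Four stools sit around the table at the −y, +y, −x, +x sides. The bookshelf is on top of the table, centred.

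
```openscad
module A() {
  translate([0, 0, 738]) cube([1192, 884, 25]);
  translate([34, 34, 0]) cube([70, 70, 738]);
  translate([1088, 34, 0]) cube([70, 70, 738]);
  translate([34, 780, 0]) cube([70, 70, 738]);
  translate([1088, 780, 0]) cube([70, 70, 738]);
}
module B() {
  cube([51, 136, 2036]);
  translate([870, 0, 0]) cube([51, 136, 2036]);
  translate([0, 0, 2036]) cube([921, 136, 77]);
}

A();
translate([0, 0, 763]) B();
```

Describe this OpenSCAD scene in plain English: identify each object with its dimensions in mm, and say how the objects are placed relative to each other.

A is a table with a 1192×884 mm rectangular top, 25 mm thick, top surface at z = 763 mm, supported by four 70×70 mm square legs, each inset 34 mm from the nearest pair of top edges, running from the floor.

B is a rectangular door frame: two vertical jambs of 51×136 mm section, 2036 mm tall, with a clear opening 819 mm wide between their inner faces. A header 77 mm tall and 136 mm deep lies on top of the jambs and spans the full outside width.

The door frame is on top of the table.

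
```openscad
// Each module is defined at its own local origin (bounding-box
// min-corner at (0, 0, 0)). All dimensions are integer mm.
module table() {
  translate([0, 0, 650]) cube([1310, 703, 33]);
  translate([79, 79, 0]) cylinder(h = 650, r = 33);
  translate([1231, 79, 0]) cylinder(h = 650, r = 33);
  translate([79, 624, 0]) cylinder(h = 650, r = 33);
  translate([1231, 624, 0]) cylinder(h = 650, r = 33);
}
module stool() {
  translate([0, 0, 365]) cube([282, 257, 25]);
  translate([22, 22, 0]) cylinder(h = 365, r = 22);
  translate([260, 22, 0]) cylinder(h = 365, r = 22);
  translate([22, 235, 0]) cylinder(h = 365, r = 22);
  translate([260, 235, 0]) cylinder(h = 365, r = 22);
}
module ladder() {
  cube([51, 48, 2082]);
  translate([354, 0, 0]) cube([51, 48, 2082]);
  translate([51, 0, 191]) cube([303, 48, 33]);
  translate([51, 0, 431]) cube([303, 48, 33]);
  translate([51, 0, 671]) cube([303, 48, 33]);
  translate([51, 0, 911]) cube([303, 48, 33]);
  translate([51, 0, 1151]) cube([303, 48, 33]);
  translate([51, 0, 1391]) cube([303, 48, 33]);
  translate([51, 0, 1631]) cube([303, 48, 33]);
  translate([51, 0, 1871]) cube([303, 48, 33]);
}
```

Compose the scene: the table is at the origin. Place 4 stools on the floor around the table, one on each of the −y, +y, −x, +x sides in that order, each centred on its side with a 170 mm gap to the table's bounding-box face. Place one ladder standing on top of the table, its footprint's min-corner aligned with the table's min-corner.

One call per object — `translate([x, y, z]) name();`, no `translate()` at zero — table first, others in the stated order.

table();
translate([514, -427, 0]) stool();
translate([514, 873, 0]) stool();
translate([-452, 223, 0]) stool();
translate([1480, 223, 0]) stool();
translate([0, 0, 683]) ladder();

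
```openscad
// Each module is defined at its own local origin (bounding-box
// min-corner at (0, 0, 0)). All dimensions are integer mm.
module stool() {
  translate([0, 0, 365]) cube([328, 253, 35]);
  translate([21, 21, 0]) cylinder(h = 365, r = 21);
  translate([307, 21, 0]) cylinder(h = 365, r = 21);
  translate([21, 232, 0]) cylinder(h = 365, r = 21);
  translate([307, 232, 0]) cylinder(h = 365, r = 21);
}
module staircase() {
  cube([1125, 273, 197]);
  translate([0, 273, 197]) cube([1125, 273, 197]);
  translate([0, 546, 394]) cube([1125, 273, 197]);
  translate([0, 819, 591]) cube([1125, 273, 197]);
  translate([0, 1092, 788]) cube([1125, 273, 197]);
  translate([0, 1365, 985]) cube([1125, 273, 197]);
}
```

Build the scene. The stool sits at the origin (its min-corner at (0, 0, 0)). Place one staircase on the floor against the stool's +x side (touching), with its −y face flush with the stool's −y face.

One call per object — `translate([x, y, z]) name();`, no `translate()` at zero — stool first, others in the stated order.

stool();
translate([328, 0, 0]) staircase();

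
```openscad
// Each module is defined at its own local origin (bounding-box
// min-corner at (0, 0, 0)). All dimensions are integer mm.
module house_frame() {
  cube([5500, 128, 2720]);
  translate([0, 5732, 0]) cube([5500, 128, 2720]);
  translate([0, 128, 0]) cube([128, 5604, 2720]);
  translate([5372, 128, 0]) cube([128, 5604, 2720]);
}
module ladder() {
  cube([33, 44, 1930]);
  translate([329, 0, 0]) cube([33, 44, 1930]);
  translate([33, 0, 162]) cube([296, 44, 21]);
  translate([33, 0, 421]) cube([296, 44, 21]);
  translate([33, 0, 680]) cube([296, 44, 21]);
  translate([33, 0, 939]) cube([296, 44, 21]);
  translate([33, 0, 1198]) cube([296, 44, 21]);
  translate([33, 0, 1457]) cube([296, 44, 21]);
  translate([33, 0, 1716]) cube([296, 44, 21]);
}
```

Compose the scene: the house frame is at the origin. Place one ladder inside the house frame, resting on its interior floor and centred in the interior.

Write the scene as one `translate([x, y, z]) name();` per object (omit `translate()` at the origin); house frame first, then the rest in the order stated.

house_frame();
translate([2569, 2908, 0]) ladder();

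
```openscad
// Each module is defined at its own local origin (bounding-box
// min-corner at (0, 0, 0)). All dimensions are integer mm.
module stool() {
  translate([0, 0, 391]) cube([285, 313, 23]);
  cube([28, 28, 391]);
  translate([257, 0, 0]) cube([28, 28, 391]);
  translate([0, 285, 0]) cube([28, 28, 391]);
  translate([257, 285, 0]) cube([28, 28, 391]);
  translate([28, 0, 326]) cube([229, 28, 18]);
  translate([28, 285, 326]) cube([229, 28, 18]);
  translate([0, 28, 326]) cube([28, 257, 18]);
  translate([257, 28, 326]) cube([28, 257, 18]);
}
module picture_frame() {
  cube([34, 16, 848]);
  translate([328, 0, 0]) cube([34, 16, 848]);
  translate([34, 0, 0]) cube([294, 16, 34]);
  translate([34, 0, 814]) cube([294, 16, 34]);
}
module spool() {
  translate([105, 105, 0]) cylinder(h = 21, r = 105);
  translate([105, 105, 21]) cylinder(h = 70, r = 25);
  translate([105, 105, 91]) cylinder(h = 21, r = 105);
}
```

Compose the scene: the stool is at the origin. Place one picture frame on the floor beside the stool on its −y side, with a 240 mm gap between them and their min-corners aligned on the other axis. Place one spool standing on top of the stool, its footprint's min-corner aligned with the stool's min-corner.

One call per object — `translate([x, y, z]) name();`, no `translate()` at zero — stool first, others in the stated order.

stool();
translate([0, -256, 0]) picture_frame();
translate([0, 0, 414]) spool();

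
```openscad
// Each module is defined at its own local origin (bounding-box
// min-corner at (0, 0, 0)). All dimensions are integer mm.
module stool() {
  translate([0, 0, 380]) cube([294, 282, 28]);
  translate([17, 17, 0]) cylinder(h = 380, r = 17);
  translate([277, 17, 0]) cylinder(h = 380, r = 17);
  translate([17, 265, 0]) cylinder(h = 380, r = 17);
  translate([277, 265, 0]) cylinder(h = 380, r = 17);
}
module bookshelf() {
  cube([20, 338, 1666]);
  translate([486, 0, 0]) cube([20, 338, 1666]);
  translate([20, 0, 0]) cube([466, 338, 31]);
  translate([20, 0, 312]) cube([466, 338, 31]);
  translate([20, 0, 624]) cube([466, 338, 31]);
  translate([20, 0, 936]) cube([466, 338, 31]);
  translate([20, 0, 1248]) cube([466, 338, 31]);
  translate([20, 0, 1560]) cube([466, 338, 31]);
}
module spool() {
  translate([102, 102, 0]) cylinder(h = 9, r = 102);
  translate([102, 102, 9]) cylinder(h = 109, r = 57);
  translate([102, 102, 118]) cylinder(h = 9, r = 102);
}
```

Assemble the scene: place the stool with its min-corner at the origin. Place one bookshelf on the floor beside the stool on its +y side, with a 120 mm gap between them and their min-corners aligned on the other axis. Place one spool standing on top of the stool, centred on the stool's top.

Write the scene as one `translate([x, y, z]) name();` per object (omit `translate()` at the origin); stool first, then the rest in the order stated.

stool();
translate([0, 402, 0]) bookshelf();
translate([45, 39, 408]) spool();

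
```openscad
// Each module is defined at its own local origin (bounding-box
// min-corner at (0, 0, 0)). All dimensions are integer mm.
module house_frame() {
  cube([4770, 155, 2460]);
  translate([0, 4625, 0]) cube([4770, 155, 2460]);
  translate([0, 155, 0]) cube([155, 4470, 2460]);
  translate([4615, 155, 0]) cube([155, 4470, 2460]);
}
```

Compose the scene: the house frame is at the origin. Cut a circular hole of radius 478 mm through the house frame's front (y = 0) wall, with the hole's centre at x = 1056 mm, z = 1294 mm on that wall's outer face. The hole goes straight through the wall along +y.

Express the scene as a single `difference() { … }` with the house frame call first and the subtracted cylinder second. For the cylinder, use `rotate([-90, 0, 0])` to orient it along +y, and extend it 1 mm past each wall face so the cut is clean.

difference() {
  house_frame();
  translate([1056, -1, 1294]) rotate([-90, 0, 0]) cylinder(h = 157, r = 478);
}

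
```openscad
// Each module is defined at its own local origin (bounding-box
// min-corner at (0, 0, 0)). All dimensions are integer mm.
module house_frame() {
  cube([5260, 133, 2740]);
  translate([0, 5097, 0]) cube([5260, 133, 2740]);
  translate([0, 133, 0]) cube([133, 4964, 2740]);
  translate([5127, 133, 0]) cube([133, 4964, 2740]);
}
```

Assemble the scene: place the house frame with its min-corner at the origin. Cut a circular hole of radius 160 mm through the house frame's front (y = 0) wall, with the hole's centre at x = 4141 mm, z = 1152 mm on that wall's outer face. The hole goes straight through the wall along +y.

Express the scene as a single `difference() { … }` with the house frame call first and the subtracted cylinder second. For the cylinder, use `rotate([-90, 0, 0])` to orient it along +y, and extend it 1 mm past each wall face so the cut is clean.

difference() {
  house_frame();
  translate([4141, -1, 1152]) rotate([-90, 0, 0]) cylinder(h = 135, r = 160);
}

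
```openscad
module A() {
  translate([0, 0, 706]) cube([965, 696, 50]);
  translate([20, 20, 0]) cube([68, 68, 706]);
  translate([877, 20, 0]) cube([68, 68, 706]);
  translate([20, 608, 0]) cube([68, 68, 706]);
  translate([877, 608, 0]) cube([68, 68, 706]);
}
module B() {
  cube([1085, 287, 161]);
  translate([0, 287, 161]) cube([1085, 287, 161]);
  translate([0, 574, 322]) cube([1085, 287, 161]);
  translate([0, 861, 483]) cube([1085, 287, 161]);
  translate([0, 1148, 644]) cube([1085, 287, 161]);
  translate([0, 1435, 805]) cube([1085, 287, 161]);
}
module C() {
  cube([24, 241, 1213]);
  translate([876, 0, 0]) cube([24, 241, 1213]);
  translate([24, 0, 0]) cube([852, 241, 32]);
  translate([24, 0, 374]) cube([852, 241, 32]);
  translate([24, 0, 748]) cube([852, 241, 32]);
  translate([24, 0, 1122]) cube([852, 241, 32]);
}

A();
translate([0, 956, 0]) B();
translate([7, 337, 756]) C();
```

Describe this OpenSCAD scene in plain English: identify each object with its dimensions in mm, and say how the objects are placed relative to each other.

A is a table: top 965 mm (x) × 696 mm (y), 50 mm thick, upper face at z = 756 mm, on four 68×68 mm square legs, each inset 20 mm from the nearest pair of top edges, running from z = 0 to the bottom of the top.

B is a straight staircase of 6 solid steps. Each step is 1085 mm wide (x), 287 mm deep (y, the going) and 161 mm tall (the rise). The first step rests on the floor; each subsequent step sits one going further in +y and one rise higher in +z, directly behind and above the previous step with no overlap.

C is an open bookshelf. Two side panels, each 24 mm thick, 241 mm deep and 1213 mm tall, stand 900 mm apart (outside-to-outside). Between them sit 4 shelves, each 32 mm thick and 241 mm deep, spanning the full gap between the sides. The bottom shelf rests on the floor (its underside at z = 0) and the clear gap between one shelf's top and the next shelf's underside is 342 mm.

The staircase is on the floor beside the table on its +y side. The bookshelf is on top of the table.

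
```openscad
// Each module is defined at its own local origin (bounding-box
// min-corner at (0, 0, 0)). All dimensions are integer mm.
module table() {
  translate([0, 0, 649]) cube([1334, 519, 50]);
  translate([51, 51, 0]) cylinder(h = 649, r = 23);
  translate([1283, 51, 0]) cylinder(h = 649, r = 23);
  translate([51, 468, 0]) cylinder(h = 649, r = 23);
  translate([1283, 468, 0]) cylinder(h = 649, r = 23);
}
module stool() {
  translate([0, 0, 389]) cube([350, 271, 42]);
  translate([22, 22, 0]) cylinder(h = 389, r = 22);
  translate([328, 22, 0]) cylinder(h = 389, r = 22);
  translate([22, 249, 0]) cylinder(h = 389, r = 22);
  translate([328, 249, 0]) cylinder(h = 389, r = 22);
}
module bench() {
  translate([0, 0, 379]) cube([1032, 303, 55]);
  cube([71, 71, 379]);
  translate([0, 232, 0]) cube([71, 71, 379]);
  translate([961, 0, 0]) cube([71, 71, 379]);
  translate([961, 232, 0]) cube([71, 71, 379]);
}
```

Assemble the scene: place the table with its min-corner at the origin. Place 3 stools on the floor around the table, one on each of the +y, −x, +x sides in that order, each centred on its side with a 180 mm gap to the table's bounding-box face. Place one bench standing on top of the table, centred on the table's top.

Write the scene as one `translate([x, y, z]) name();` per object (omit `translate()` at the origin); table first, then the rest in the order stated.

table();
translate([492, 699, 0]) stool();
translate([-530, 124, 0]) stool();
translate([1514, 124, 0]) stool();
translate([151, 108, 699]) bench();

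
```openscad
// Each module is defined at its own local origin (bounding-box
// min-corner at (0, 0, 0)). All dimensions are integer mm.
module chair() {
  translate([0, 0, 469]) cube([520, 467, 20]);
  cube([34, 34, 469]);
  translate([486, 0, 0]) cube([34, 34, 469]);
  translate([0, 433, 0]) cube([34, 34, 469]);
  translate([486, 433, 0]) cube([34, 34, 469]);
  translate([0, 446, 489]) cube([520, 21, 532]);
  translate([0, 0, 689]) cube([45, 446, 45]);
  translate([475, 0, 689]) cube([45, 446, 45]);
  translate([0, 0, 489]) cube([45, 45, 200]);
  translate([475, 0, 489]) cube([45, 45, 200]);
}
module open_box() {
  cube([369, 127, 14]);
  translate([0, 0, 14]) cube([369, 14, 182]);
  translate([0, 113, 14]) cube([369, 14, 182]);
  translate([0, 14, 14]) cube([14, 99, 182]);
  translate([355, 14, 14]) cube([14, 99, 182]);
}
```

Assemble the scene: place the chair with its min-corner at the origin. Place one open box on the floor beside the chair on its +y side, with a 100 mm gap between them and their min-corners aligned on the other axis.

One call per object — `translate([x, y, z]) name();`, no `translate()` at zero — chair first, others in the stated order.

chair();
translate([0, 567, 0]) open_box();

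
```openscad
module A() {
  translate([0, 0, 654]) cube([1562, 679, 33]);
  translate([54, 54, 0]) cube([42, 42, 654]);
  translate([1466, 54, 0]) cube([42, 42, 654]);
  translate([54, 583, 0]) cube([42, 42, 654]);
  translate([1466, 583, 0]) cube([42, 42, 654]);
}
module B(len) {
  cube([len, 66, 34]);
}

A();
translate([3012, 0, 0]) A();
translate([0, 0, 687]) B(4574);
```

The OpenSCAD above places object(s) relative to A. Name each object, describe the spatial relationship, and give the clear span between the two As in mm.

A is a table. B is a beam. A beam spans the tops of two tables. The clear span between the two tables is 1450 mm.

Second table starts at x = 3012; first ends at x = 1562; clear span = 3012 − 1562 = 1450 mm.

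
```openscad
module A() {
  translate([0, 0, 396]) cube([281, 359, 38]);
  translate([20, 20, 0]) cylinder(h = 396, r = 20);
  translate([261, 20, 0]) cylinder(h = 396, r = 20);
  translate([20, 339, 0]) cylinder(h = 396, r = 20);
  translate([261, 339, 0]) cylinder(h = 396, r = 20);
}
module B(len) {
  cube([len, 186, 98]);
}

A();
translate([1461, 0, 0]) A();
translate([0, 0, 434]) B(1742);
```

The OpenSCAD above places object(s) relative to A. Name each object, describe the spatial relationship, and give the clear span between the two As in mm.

A is a stool. B is a beam. A beam spans the tops of two stools. The clear span between the two stools is 1180 mm.

Second stool starts at x = 1461; first ends at x = 281; clear span = 1461 − 281 = 1180 mm.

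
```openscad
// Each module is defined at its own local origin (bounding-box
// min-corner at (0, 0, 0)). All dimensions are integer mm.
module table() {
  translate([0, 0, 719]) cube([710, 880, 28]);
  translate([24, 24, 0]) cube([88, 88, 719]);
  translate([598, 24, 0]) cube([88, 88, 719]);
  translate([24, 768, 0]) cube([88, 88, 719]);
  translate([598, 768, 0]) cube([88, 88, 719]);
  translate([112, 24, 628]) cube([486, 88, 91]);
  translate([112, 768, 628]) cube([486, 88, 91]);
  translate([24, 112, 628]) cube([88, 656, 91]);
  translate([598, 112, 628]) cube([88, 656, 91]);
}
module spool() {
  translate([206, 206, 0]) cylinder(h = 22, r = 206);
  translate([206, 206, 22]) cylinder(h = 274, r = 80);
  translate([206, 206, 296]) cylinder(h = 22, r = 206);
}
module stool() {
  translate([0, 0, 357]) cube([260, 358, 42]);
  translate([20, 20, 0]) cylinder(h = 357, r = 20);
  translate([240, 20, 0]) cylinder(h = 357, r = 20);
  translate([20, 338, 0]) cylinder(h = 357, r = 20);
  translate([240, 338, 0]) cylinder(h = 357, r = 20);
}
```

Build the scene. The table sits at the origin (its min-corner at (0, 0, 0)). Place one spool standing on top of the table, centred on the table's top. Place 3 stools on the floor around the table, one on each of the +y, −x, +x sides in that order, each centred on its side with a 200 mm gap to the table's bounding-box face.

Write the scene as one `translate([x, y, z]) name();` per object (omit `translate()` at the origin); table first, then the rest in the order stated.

table();
translate([149, 234, 747]) spool();
translate([225, 1080, 0]) stool();
translate([-460, 261, 0]) stool();
translate([910, 261, 0]) stool();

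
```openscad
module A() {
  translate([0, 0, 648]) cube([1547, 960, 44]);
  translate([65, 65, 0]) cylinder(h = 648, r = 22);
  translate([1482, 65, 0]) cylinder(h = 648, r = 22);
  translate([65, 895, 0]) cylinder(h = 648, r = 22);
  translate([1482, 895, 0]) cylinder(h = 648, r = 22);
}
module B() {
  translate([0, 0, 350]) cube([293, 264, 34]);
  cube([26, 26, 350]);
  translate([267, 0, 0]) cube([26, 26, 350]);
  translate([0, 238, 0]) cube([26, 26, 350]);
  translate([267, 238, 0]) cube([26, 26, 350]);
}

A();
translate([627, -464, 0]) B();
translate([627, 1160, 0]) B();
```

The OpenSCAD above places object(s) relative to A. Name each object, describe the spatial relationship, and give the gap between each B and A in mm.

A is a table. B is a stool. Two stools sit around the table at the −y, +y sides. The gap between each stool and the table is 200 mm.

Each stool's nearest face is 200 mm from the table's bounding box.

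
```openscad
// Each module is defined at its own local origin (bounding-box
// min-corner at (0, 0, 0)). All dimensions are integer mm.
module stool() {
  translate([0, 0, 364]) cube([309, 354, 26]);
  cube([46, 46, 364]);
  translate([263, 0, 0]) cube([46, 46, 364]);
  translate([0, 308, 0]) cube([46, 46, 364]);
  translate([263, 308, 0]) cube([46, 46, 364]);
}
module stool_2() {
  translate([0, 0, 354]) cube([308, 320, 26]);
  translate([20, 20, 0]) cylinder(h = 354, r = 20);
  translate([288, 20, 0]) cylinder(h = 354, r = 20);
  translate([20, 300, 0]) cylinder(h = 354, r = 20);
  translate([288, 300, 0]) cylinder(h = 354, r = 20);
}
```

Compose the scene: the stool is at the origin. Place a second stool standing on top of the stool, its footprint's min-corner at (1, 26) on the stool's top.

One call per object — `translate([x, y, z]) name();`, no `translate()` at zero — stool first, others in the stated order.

stool();
translate([1, 26, 390]) stool_2();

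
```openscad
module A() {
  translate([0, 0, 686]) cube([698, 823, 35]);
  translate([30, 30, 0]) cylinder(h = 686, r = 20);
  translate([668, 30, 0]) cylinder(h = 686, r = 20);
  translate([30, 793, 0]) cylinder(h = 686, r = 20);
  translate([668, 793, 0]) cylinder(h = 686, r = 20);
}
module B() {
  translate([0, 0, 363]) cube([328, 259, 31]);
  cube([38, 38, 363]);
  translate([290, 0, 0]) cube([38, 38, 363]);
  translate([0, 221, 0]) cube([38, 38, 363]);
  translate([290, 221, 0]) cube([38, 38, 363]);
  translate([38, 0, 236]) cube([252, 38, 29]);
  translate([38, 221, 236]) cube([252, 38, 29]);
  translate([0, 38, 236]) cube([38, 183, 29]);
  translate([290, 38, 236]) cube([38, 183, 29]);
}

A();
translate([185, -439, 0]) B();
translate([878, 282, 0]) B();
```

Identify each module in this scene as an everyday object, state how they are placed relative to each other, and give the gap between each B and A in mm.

A is a table. B is a stool. Two stools sit around the table at the −y, +x sides. The gap between each stool and the table is 180 mm.

Each stool's nearest face is 180 mm from the table's bounding box.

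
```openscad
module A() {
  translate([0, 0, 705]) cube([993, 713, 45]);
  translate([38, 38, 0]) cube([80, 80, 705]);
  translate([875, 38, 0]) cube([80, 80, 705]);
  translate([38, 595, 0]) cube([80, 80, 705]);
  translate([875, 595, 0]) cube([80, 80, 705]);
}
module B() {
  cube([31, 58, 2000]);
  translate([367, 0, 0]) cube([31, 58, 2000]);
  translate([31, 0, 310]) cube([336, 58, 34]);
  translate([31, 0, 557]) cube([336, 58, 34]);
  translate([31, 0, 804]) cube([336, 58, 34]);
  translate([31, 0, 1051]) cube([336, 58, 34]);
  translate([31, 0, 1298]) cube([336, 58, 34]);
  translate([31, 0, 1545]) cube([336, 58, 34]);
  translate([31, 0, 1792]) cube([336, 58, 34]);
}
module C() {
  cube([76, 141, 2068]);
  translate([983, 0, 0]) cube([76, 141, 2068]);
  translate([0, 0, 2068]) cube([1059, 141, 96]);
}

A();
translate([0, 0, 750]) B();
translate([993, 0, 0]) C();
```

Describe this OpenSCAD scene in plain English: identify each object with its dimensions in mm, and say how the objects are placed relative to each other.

A is a rectangular dining table. The top is 993×713×45 mm with its upper surface at z = 750 mm. It stands on four 80×80 mm square legs, each inset 38 mm from the nearest pair of top edges, running from the floor to the underside of the top.

B is a straight ladder. Two 31×58 mm vertical rails, 2000 mm tall, stand 398 mm apart (outside-to-outside) with their front faces coplanar on the −y side. 7 rungs, each 58 mm deep and 34 mm tall, span between the inner faces of the rails, front faces flush with the rails. The lowest rung's underside is at z = 310 mm and rungs are spaced 247 mm apart (underside to underside).

C is a rectangular door frame: two vertical jambs of 76×141 mm section, 2068 mm tall, with a clear opening 907 mm wide between their inner faces. A header 96 mm tall and 141 mm deep lies on top of the jambs and spans the full outside width.

The ladder is on top of the table. The door frame is against the table's +x side, with their −y faces flush.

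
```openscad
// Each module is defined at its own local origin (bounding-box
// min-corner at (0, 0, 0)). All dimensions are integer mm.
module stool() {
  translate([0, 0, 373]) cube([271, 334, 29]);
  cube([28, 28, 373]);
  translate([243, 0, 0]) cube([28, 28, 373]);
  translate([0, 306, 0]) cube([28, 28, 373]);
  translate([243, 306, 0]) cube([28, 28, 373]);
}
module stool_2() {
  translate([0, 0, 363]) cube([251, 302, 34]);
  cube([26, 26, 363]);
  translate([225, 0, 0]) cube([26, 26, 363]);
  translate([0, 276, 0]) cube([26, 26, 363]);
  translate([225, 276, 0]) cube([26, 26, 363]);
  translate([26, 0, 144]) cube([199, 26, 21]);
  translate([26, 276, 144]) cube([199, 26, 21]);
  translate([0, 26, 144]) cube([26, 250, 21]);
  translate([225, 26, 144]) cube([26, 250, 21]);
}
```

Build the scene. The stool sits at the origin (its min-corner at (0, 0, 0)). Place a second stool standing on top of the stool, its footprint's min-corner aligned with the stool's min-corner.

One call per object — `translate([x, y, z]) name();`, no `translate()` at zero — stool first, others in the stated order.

stool();
translate([0, 0, 402]) stool_2();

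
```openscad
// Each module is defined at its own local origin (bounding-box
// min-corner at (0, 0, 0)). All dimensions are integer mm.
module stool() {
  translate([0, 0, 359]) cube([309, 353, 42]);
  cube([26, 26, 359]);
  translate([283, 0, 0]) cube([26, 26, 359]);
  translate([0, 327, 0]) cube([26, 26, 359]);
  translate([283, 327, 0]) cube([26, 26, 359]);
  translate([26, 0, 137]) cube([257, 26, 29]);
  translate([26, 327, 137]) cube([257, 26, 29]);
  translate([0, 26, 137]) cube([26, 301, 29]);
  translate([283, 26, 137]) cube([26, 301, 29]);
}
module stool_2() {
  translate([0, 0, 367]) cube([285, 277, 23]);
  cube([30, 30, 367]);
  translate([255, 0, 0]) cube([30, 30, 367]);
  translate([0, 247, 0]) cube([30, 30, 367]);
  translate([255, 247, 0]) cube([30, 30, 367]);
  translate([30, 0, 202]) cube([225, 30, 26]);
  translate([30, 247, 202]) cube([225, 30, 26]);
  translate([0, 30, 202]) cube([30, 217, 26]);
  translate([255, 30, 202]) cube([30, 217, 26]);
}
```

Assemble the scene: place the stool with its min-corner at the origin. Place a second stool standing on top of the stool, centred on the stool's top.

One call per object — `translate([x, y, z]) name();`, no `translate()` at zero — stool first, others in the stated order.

stool();
translate([12, 38, 401]) stool_2();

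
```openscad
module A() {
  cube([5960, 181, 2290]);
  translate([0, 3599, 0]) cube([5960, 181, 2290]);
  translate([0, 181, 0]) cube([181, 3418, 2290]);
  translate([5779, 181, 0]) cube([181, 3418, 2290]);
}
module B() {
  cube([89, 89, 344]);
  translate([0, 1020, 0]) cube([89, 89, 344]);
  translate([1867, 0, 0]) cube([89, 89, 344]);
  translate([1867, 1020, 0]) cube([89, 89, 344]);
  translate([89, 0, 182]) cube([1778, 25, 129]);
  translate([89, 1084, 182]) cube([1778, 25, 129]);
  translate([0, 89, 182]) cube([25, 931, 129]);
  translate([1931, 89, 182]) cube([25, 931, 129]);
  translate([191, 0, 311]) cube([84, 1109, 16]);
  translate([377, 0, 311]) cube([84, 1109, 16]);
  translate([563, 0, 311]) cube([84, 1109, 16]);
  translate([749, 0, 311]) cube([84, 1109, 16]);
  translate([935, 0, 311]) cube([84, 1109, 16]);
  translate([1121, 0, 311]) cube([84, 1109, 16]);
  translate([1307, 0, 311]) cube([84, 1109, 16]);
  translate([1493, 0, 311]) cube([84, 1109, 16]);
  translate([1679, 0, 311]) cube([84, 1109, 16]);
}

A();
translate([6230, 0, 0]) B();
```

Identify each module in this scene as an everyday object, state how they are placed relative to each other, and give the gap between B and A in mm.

The bed frame's nearest face is 270 mm from the house frame's +x face.

A is a house frame. B is a bed frame. The bed frame is on the floor beside the house frame on its +x side. The gap between the bed frame and the house frame is 270 mm.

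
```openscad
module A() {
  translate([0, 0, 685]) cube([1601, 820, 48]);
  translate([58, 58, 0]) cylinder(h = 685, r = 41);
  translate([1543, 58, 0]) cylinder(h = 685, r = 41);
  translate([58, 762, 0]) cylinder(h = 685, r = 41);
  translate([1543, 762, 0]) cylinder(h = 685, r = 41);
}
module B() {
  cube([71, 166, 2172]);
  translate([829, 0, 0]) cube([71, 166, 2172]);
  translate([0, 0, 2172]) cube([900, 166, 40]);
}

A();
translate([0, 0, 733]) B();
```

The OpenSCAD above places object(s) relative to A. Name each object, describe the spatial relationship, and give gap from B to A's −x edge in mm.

The door frame's min-x is at 0; the table's min-x is 0; gap = 0 mm.

A is a table. B is a door frame. The door frame is on top of the table. The gap from the door frame to the table's −x edge is 0 mm.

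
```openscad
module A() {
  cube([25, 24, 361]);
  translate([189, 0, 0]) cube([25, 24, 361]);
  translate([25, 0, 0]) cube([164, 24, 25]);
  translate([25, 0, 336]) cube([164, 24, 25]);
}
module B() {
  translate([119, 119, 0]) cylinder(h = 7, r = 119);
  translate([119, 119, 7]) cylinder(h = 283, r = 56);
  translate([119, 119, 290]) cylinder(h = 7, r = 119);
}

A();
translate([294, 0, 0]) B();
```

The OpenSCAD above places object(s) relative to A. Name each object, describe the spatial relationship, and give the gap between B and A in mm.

The spool's nearest face is 80 mm from the picture frame's +x face.

A is a picture frame. B is a spool. The spool is on the floor beside the picture frame on its +x side. The gap between the spool and the picture frame is 80 mm.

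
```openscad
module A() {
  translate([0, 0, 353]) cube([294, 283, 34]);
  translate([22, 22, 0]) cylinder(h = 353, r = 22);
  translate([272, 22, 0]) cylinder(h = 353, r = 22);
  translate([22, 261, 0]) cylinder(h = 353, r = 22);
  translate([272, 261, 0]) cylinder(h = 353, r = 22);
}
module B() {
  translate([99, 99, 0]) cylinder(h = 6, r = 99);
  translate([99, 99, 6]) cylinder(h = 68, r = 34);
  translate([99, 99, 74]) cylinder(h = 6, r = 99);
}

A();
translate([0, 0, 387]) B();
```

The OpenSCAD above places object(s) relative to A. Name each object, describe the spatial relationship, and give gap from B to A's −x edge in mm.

The spool's min-x is at 0; the stool's min-x is 0; gap = 0 mm.

A is a stool. B is a spool. The spool is on top of the stool. The gap from the spool to the stool's −x edge is 0 mm.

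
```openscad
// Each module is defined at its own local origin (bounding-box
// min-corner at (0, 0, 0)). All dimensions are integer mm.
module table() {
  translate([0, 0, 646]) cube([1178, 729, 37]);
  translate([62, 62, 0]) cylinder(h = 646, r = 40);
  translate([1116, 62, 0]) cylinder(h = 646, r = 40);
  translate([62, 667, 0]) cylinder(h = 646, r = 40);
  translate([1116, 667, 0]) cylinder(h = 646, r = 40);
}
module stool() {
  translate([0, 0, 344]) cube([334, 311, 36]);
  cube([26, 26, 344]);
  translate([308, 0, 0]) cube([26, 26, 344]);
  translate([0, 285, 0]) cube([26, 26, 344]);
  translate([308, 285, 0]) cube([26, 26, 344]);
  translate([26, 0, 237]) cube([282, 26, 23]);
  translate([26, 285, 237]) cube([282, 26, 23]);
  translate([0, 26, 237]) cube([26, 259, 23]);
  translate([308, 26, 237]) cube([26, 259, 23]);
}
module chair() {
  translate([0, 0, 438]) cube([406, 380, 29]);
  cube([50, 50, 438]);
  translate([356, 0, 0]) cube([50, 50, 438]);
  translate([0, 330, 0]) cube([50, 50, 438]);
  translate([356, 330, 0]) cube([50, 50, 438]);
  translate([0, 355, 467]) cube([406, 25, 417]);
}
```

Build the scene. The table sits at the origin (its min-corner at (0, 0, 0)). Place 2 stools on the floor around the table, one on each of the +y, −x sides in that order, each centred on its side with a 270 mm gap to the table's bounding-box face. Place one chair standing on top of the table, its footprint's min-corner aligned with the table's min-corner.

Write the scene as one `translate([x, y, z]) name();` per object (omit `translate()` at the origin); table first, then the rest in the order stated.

table();
translate([422, 999, 0]) stool();
translate([-604, 209, 0]) stool();
translate([0, 0, 683]) chair();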